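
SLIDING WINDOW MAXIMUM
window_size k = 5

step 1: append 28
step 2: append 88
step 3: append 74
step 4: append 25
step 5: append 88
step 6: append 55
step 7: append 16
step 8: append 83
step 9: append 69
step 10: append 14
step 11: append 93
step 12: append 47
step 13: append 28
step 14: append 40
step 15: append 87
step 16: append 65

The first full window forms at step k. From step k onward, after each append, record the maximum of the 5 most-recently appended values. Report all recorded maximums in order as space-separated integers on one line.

step 1: append 28 -> window=[28] (not full yet)
step 2: append 88 -> window=[28, 88] (not full yet)
step 3: append 74 -> window=[28, 88, 74] (not full yet)
step 4: append 25 -> window=[28, 88, 74, 25] (not full yet)
step 5: append 88 -> window=[28, 88, 74, 25, 88] -> max=88
step 6: append 55 -> window=[88, 74, 25, 88, 55] -> max=88
step 7: append 16 -> window=[74, 25, 88, 55, 16] -> max=88
step 8: append 83 -> window=[25, 88, 55, 16, 83] -> max=88
step 9: append 69 -> window=[88, 55, 16, 83, 69] -> max=88
step 10: append 14 -> window=[55, 16, 83, 69, 14] -> max=83
step 11: append 93 -> window=[16, 83, 69, 14, 93] -> max=93
step 12: append 47 -> window=[83, 69, 14, 93, 47] -> max=93
step 13: append 28 -> window=[69, 14, 93, 47, 28] -> max=93
step 14: append 40 -> window=[14, 93, 47, 28, 40] -> max=93
step 15: append 87 -> window=[93, 47, 28, 40, 87] -> max=93
step 16: append 65 -> window=[47, 28, 40, 87, 65] -> max=87

Answer: 88 88 88 88 88 83 93 93 93 93 93 87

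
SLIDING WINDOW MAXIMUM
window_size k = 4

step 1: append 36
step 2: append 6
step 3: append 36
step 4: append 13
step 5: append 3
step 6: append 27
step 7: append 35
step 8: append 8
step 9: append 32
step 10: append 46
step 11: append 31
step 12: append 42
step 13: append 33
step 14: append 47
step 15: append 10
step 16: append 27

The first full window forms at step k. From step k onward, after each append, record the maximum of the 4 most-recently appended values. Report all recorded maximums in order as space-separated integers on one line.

step 1: append 36 -> window=[36] (not full yet)
step 2: append 6 -> window=[36, 6] (not full yet)
step 3: append 36 -> window=[36, 6, 36] (not full yet)
step 4: append 13 -> window=[36, 6, 36, 13] -> max=36
step 5: append 3 -> window=[6, 36, 13, 3] -> max=36
step 6: append 27 -> window=[36, 13, 3, 27] -> max=36
step 7: append 35 -> window=[13, 3, 27, 35] -> max=35
step 8: append 8 -> window=[3, 27, 35, 8] -> max=35
step 9: append 32 -> window=[27, 35, 8, 32] -> max=35
step 10: append 46 -> window=[35, 8, 32, 46] -> max=46
step 11: append 31 -> window=[8, 32, 46, 31] -> max=46
step 12: append 42 -> window=[32, 46, 31, 42] -> max=46
step 13: append 33 -> window=[46, 31, 42, 33] -> max=46
step 14: append 47 -> window=[31, 42, 33, 47] -> max=47
step 15: append 10 -> window=[42, 33, 47, 10] -> max=47
step 16: append 27 -> window=[33, 47, 10, 27] -> max=47

Answer: 36 36 36 35 35 35 46 46 46 46 47 47 47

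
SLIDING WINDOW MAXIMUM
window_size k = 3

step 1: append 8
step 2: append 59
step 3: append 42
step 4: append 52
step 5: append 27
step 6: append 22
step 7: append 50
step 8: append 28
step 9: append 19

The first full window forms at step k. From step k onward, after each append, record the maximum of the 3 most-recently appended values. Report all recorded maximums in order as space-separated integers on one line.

Answer: 59 59 52 52 50 50 50

Derivation:
step 1: append 8 -> window=[8] (not full yet)
step 2: append 59 -> window=[8, 59] (not full yet)
step 3: append 42 -> window=[8, 59, 42] -> max=59
step 4: append 52 -> window=[59, 42, 52] -> max=59
step 5: append 27 -> window=[42, 52, 27] -> max=52
step 6: append 22 -> window=[52, 27, 22] -> max=52
step 7: append 50 -> window=[27, 22, 50] -> max=50
step 8: append 28 -> window=[22, 50, 28] -> max=50
step 9: append 19 -> window=[50, 28, 19] -> max=50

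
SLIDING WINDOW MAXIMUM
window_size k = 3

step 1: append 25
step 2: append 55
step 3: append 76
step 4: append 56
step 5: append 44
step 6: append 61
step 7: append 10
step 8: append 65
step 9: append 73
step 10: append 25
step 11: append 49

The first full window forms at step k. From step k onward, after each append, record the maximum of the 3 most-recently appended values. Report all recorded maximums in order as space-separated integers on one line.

Answer: 76 76 76 61 61 65 73 73 73

Derivation:
step 1: append 25 -> window=[25] (not full yet)
step 2: append 55 -> window=[25, 55] (not full yet)
step 3: append 76 -> window=[25, 55, 76] -> max=76
step 4: append 56 -> window=[55, 76, 56] -> max=76
step 5: append 44 -> window=[76, 56, 44] -> max=76
step 6: append 61 -> window=[56, 44, 61] -> max=61
step 7: append 10 -> window=[44, 61, 10] -> max=61
step 8: append 65 -> window=[61, 10, 65] -> max=65
step 9: append 73 -> window=[10, 65, 73] -> max=73
step 10: append 25 -> window=[65, 73, 25] -> max=73
step 11: append 49 -> window=[73, 25, 49] -> max=73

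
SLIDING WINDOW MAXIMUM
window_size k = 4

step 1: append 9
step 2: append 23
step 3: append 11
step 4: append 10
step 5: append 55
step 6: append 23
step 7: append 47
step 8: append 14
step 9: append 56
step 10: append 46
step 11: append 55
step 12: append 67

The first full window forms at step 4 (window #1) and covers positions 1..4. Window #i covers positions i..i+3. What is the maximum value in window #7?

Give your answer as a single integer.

step 1: append 9 -> window=[9] (not full yet)
step 2: append 23 -> window=[9, 23] (not full yet)
step 3: append 11 -> window=[9, 23, 11] (not full yet)
step 4: append 10 -> window=[9, 23, 11, 10] -> max=23
step 5: append 55 -> window=[23, 11, 10, 55] -> max=55
step 6: append 23 -> window=[11, 10, 55, 23] -> max=55
step 7: append 47 -> window=[10, 55, 23, 47] -> max=55
step 8: append 14 -> window=[55, 23, 47, 14] -> max=55
step 9: append 56 -> window=[23, 47, 14, 56] -> max=56
step 10: append 46 -> window=[47, 14, 56, 46] -> max=56
Window #7 max = 56

Answer: 56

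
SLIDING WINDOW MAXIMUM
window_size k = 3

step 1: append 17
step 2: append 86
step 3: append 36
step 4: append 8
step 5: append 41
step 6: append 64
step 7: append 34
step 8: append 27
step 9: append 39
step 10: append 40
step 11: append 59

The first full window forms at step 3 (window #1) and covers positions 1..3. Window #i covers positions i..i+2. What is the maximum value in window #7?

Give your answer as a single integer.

step 1: append 17 -> window=[17] (not full yet)
step 2: append 86 -> window=[17, 86] (not full yet)
step 3: append 36 -> window=[17, 86, 36] -> max=86
step 4: append 8 -> window=[86, 36, 8] -> max=86
step 5: append 41 -> window=[36, 8, 41] -> max=41
step 6: append 64 -> window=[8, 41, 64] -> max=64
step 7: append 34 -> window=[41, 64, 34] -> max=64
step 8: append 27 -> window=[64, 34, 27] -> max=64
step 9: append 39 -> window=[34, 27, 39] -> max=39
Window #7 max = 39

Answer: 39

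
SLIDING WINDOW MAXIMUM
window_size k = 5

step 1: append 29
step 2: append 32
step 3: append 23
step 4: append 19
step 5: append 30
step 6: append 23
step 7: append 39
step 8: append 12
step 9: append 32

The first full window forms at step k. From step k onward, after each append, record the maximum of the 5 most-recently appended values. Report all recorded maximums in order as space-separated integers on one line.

step 1: append 29 -> window=[29] (not full yet)
step 2: append 32 -> window=[29, 32] (not full yet)
step 3: append 23 -> window=[29, 32, 23] (not full yet)
step 4: append 19 -> window=[29, 32, 23, 19] (not full yet)
step 5: append 30 -> window=[29, 32, 23, 19, 30] -> max=32
step 6: append 23 -> window=[32, 23, 19, 30, 23] -> max=32
step 7: append 39 -> window=[23, 19, 30, 23, 39] -> max=39
step 8: append 12 -> window=[19, 30, 23, 39, 12] -> max=39
step 9: append 32 -> window=[30, 23, 39, 12, 32] -> max=39

Answer: 32 32 39 39 39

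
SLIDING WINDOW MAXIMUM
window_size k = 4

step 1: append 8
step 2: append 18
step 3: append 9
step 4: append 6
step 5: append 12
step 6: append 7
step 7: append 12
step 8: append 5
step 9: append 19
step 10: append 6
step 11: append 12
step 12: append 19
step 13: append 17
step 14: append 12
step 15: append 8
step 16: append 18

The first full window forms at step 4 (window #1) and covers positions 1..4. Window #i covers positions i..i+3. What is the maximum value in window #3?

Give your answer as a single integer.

step 1: append 8 -> window=[8] (not full yet)
step 2: append 18 -> window=[8, 18] (not full yet)
step 3: append 9 -> window=[8, 18, 9] (not full yet)
step 4: append 6 -> window=[8, 18, 9, 6] -> max=18
step 5: append 12 -> window=[18, 9, 6, 12] -> max=18
step 6: append 7 -> window=[9, 6, 12, 7] -> max=12
Window #3 max = 12

Answer: 12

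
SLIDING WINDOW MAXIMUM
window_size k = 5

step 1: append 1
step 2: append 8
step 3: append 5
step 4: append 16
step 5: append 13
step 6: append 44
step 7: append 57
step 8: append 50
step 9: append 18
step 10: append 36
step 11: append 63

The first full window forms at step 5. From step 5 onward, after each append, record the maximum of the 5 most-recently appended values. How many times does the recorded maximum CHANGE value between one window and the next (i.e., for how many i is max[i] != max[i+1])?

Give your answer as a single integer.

step 1: append 1 -> window=[1] (not full yet)
step 2: append 8 -> window=[1, 8] (not full yet)
step 3: append 5 -> window=[1, 8, 5] (not full yet)
step 4: append 16 -> window=[1, 8, 5, 16] (not full yet)
step 5: append 13 -> window=[1, 8, 5, 16, 13] -> max=16
step 6: append 44 -> window=[8, 5, 16, 13, 44] -> max=44
step 7: append 57 -> window=[5, 16, 13, 44, 57] -> max=57
step 8: append 50 -> window=[16, 13, 44, 57, 50] -> max=57
step 9: append 18 -> window=[13, 44, 57, 50, 18] -> max=57
step 10: append 36 -> window=[44, 57, 50, 18, 36] -> max=57
step 11: append 63 -> window=[57, 50, 18, 36, 63] -> max=63
Recorded maximums: 16 44 57 57 57 57 63
Changes between consecutive maximums: 3

Answer: 3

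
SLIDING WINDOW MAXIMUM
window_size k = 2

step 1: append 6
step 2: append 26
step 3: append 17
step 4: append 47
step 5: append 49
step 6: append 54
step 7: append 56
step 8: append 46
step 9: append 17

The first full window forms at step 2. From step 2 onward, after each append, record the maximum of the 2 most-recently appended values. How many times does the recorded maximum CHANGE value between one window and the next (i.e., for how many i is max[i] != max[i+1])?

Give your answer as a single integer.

step 1: append 6 -> window=[6] (not full yet)
step 2: append 26 -> window=[6, 26] -> max=26
step 3: append 17 -> window=[26, 17] -> max=26
step 4: append 47 -> window=[17, 47] -> max=47
step 5: append 49 -> window=[47, 49] -> max=49
step 6: append 54 -> window=[49, 54] -> max=54
step 7: append 56 -> window=[54, 56] -> max=56
step 8: append 46 -> window=[56, 46] -> max=56
step 9: append 17 -> window=[46, 17] -> max=46
Recorded maximums: 26 26 47 49 54 56 56 46
Changes between consecutive maximums: 5

Answer: 5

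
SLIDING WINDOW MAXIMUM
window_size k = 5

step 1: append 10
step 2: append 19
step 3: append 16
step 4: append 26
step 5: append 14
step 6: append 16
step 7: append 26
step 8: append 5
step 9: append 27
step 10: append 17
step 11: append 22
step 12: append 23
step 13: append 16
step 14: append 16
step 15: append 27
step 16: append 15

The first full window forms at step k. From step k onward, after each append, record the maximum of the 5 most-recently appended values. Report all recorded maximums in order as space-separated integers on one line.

step 1: append 10 -> window=[10] (not full yet)
step 2: append 19 -> window=[10, 19] (not full yet)
step 3: append 16 -> window=[10, 19, 16] (not full yet)
step 4: append 26 -> window=[10, 19, 16, 26] (not full yet)
step 5: append 14 -> window=[10, 19, 16, 26, 14] -> max=26
step 6: append 16 -> window=[19, 16, 26, 14, 16] -> max=26
step 7: append 26 -> window=[16, 26, 14, 16, 26] -> max=26
step 8: append 5 -> window=[26, 14, 16, 26, 5] -> max=26
step 9: append 27 -> window=[14, 16, 26, 5, 27] -> max=27
step 10: append 17 -> window=[16, 26, 5, 27, 17] -> max=27
step 11: append 22 -> window=[26, 5, 27, 17, 22] -> max=27
step 12: append 23 -> window=[5, 27, 17, 22, 23] -> max=27
step 13: append 16 -> window=[27, 17, 22, 23, 16] -> max=27
step 14: append 16 -> window=[17, 22, 23, 16, 16] -> max=23
step 15: append 27 -> window=[22, 23, 16, 16, 27] -> max=27
step 16: append 15 -> window=[23, 16, 16, 27, 15] -> max=27

Answer: 26 26 26 26 27 27 27 27 27 23 27 27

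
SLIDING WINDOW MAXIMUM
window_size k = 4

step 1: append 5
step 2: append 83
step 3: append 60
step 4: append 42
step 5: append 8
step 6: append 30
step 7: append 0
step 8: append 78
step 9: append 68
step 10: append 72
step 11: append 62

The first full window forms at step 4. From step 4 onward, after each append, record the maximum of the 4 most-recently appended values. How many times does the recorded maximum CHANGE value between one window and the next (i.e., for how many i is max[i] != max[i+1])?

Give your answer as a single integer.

Answer: 3

Derivation:
step 1: append 5 -> window=[5] (not full yet)
step 2: append 83 -> window=[5, 83] (not full yet)
step 3: append 60 -> window=[5, 83, 60] (not full yet)
step 4: append 42 -> window=[5, 83, 60, 42] -> max=83
step 5: append 8 -> window=[83, 60, 42, 8] -> max=83
step 6: append 30 -> window=[60, 42, 8, 30] -> max=60
step 7: append 0 -> window=[42, 8, 30, 0] -> max=42
step 8: append 78 -> window=[8, 30, 0, 78] -> max=78
step 9: append 68 -> window=[30, 0, 78, 68] -> max=78
step 10: append 72 -> window=[0, 78, 68, 72] -> max=78
step 11: append 62 -> window=[78, 68, 72, 62] -> max=78
Recorded maximums: 83 83 60 42 78 78 78 78
Changes between consecutive maximums: 3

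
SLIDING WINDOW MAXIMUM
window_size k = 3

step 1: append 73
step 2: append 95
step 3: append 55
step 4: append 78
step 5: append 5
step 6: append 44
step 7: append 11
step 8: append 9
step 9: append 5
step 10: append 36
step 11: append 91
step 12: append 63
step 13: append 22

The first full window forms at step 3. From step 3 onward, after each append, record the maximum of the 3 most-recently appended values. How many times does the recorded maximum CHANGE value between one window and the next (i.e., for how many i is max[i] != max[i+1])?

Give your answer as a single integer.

Answer: 5

Derivation:
step 1: append 73 -> window=[73] (not full yet)
step 2: append 95 -> window=[73, 95] (not full yet)
step 3: append 55 -> window=[73, 95, 55] -> max=95
step 4: append 78 -> window=[95, 55, 78] -> max=95
step 5: append 5 -> window=[55, 78, 5] -> max=78
step 6: append 44 -> window=[78, 5, 44] -> max=78
step 7: append 11 -> window=[5, 44, 11] -> max=44
step 8: append 9 -> window=[44, 11, 9] -> max=44
step 9: append 5 -> window=[11, 9, 5] -> max=11
step 10: append 36 -> window=[9, 5, 36] -> max=36
step 11: append 91 -> window=[5, 36, 91] -> max=91
step 12: append 63 -> window=[36, 91, 63] -> max=91
step 13: append 22 -> window=[91, 63, 22] -> max=91
Recorded maximums: 95 95 78 78 44 44 11 36 91 91 91
Changes between consecutive maximums: 5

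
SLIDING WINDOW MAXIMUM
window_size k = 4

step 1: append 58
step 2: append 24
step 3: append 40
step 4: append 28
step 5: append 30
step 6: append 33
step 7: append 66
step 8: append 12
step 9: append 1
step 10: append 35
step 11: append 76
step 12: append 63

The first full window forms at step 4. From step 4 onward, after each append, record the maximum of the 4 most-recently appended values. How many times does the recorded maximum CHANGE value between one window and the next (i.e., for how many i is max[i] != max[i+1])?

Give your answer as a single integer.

step 1: append 58 -> window=[58] (not full yet)
step 2: append 24 -> window=[58, 24] (not full yet)
step 3: append 40 -> window=[58, 24, 40] (not full yet)
step 4: append 28 -> window=[58, 24, 40, 28] -> max=58
step 5: append 30 -> window=[24, 40, 28, 30] -> max=40
step 6: append 33 -> window=[40, 28, 30, 33] -> max=40
step 7: append 66 -> window=[28, 30, 33, 66] -> max=66
step 8: append 12 -> window=[30, 33, 66, 12] -> max=66
step 9: append 1 -> window=[33, 66, 12, 1] -> max=66
step 10: append 35 -> window=[66, 12, 1, 35] -> max=66
step 11: append 76 -> window=[12, 1, 35, 76] -> max=76
step 12: append 63 -> window=[1, 35, 76, 63] -> max=76
Recorded maximums: 58 40 40 66 66 66 66 76 76
Changes between consecutive maximums: 3

Answer: 3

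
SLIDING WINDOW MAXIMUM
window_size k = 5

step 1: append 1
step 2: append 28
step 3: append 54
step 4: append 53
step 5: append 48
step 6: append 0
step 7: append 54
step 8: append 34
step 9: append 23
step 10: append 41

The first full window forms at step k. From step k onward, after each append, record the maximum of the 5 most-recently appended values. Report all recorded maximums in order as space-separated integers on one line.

Answer: 54 54 54 54 54 54

Derivation:
step 1: append 1 -> window=[1] (not full yet)
step 2: append 28 -> window=[1, 28] (not full yet)
step 3: append 54 -> window=[1, 28, 54] (not full yet)
step 4: append 53 -> window=[1, 28, 54, 53] (not full yet)
step 5: append 48 -> window=[1, 28, 54, 53, 48] -> max=54
step 6: append 0 -> window=[28, 54, 53, 48, 0] -> max=54
step 7: append 54 -> window=[54, 53, 48, 0, 54] -> max=54
step 8: append 34 -> window=[53, 48, 0, 54, 34] -> max=54
step 9: append 23 -> window=[48, 0, 54, 34, 23] -> max=54
step 10: append 41 -> window=[0, 54, 34, 23, 41] -> max=54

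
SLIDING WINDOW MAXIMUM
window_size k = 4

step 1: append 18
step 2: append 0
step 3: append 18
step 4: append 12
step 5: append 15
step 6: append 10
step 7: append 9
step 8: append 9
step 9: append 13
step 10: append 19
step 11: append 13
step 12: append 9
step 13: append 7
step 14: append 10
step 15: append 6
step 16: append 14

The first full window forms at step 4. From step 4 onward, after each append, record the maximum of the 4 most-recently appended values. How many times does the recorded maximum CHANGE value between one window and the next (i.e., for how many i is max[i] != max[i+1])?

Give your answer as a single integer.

Answer: 6

Derivation:
step 1: append 18 -> window=[18] (not full yet)
step 2: append 0 -> window=[18, 0] (not full yet)
step 3: append 18 -> window=[18, 0, 18] (not full yet)
step 4: append 12 -> window=[18, 0, 18, 12] -> max=18
step 5: append 15 -> window=[0, 18, 12, 15] -> max=18
step 6: append 10 -> window=[18, 12, 15, 10] -> max=18
step 7: append 9 -> window=[12, 15, 10, 9] -> max=15
step 8: append 9 -> window=[15, 10, 9, 9] -> max=15
step 9: append 13 -> window=[10, 9, 9, 13] -> max=13
step 10: append 19 -> window=[9, 9, 13, 19] -> max=19
step 11: append 13 -> window=[9, 13, 19, 13] -> max=19
step 12: append 9 -> window=[13, 19, 13, 9] -> max=19
step 13: append 7 -> window=[19, 13, 9, 7] -> max=19
step 14: append 10 -> window=[13, 9, 7, 10] -> max=13
step 15: append 6 -> window=[9, 7, 10, 6] -> max=10
step 16: append 14 -> window=[7, 10, 6, 14] -> max=14
Recorded maximums: 18 18 18 15 15 13 19 19 19 19 13 10 14
Changes between consecutive maximums: 6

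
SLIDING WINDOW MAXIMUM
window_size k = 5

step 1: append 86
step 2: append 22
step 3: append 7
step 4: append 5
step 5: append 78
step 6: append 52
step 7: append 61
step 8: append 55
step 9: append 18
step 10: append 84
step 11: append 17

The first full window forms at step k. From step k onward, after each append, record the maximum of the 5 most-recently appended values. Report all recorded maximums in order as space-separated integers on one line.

Answer: 86 78 78 78 78 84 84

Derivation:
step 1: append 86 -> window=[86] (not full yet)
step 2: append 22 -> window=[86, 22] (not full yet)
step 3: append 7 -> window=[86, 22, 7] (not full yet)
step 4: append 5 -> window=[86, 22, 7, 5] (not full yet)
step 5: append 78 -> window=[86, 22, 7, 5, 78] -> max=86
step 6: append 52 -> window=[22, 7, 5, 78, 52] -> max=78
step 7: append 61 -> window=[7, 5, 78, 52, 61] -> max=78
step 8: append 55 -> window=[5, 78, 52, 61, 55] -> max=78
step 9: append 18 -> window=[78, 52, 61, 55, 18] -> max=78
step 10: append 84 -> window=[52, 61, 55, 18, 84] -> max=84
step 11: append 17 -> window=[61, 55, 18, 84, 17] -> max=84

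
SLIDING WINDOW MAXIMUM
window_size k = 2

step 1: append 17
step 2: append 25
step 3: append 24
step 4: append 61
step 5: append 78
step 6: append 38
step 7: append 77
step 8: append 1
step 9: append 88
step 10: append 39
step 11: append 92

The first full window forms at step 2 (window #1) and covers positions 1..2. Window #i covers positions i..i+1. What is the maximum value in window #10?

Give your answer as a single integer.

Answer: 92

Derivation:
step 1: append 17 -> window=[17] (not full yet)
step 2: append 25 -> window=[17, 25] -> max=25
step 3: append 24 -> window=[25, 24] -> max=25
step 4: append 61 -> window=[24, 61] -> max=61
step 5: append 78 -> window=[61, 78] -> max=78
step 6: append 38 -> window=[78, 38] -> max=78
step 7: append 77 -> window=[38, 77] -> max=77
step 8: append 1 -> window=[77, 1] -> max=77
step 9: append 88 -> window=[1, 88] -> max=88
step 10: append 39 -> window=[88, 39] -> max=88
step 11: append 92 -> window=[39, 92] -> max=92
Window #10 max = 92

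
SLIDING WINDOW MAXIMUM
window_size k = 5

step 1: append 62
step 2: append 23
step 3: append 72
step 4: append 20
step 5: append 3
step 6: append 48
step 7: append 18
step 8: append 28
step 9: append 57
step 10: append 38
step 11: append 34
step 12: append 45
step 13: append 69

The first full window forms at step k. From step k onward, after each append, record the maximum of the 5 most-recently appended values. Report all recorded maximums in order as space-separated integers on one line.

Answer: 72 72 72 48 57 57 57 57 69

Derivation:
step 1: append 62 -> window=[62] (not full yet)
step 2: append 23 -> window=[62, 23] (not full yet)
step 3: append 72 -> window=[62, 23, 72] (not full yet)
step 4: append 20 -> window=[62, 23, 72, 20] (not full yet)
step 5: append 3 -> window=[62, 23, 72, 20, 3] -> max=72
step 6: append 48 -> window=[23, 72, 20, 3, 48] -> max=72
step 7: append 18 -> window=[72, 20, 3, 48, 18] -> max=72
step 8: append 28 -> window=[20, 3, 48, 18, 28] -> max=48
step 9: append 57 -> window=[3, 48, 18, 28, 57] -> max=57
step 10: append 38 -> window=[48, 18, 28, 57, 38] -> max=57
step 11: append 34 -> window=[18, 28, 57, 38, 34] -> max=57
step 12: append 45 -> window=[28, 57, 38, 34, 45] -> max=57
step 13: append 69 -> window=[57, 38, 34, 45, 69] -> max=69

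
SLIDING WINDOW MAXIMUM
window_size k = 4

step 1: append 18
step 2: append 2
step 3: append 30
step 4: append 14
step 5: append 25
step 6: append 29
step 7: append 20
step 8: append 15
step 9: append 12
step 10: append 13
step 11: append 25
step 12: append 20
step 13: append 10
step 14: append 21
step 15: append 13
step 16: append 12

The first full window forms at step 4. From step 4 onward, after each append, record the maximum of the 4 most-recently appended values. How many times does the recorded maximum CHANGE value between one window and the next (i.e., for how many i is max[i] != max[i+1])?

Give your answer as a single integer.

Answer: 4

Derivation:
step 1: append 18 -> window=[18] (not full yet)
step 2: append 2 -> window=[18, 2] (not full yet)
step 3: append 30 -> window=[18, 2, 30] (not full yet)
step 4: append 14 -> window=[18, 2, 30, 14] -> max=30
step 5: append 25 -> window=[2, 30, 14, 25] -> max=30
step 6: append 29 -> window=[30, 14, 25, 29] -> max=30
step 7: append 20 -> window=[14, 25, 29, 20] -> max=29
step 8: append 15 -> window=[25, 29, 20, 15] -> max=29
step 9: append 12 -> window=[29, 20, 15, 12] -> max=29
step 10: append 13 -> window=[20, 15, 12, 13] -> max=20
step 11: append 25 -> window=[15, 12, 13, 25] -> max=25
step 12: append 20 -> window=[12, 13, 25, 20] -> max=25
step 13: append 10 -> window=[13, 25, 20, 10] -> max=25
step 14: append 21 -> window=[25, 20, 10, 21] -> max=25
step 15: append 13 -> window=[20, 10, 21, 13] -> max=21
step 16: append 12 -> window=[10, 21, 13, 12] -> max=21
Recorded maximums: 30 30 30 29 29 29 20 25 25 25 25 21 21
Changes between consecutive maximums: 4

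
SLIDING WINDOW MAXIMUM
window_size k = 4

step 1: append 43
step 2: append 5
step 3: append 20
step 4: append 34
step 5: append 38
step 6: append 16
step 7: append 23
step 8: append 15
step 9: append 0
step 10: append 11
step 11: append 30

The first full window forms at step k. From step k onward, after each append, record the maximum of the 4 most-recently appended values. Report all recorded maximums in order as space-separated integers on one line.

Answer: 43 38 38 38 38 23 23 30

Derivation:
step 1: append 43 -> window=[43] (not full yet)
step 2: append 5 -> window=[43, 5] (not full yet)
step 3: append 20 -> window=[43, 5, 20] (not full yet)
step 4: append 34 -> window=[43, 5, 20, 34] -> max=43
step 5: append 38 -> window=[5, 20, 34, 38] -> max=38
step 6: append 16 -> window=[20, 34, 38, 16] -> max=38
step 7: append 23 -> window=[34, 38, 16, 23] -> max=38
step 8: append 15 -> window=[38, 16, 23, 15] -> max=38
step 9: append 0 -> window=[16, 23, 15, 0] -> max=23
step 10: append 11 -> window=[23, 15, 0, 11] -> max=23
step 11: append 30 -> window=[15, 0, 11, 30] -> max=30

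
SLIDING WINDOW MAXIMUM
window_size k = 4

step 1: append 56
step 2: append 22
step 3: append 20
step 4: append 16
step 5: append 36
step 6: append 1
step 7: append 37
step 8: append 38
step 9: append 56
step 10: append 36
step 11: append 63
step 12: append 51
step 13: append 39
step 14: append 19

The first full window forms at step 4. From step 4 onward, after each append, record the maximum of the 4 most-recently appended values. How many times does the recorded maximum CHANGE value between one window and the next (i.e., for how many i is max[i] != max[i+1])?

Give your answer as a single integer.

Answer: 5

Derivation:
step 1: append 56 -> window=[56] (not full yet)
step 2: append 22 -> window=[56, 22] (not full yet)
step 3: append 20 -> window=[56, 22, 20] (not full yet)
step 4: append 16 -> window=[56, 22, 20, 16] -> max=56
step 5: append 36 -> window=[22, 20, 16, 36] -> max=36
step 6: append 1 -> window=[20, 16, 36, 1] -> max=36
step 7: append 37 -> window=[16, 36, 1, 37] -> max=37
step 8: append 38 -> window=[36, 1, 37, 38] -> max=38
step 9: append 56 -> window=[1, 37, 38, 56] -> max=56
step 10: append 36 -> window=[37, 38, 56, 36] -> max=56
step 11: append 63 -> window=[38, 56, 36, 63] -> max=63
step 12: append 51 -> window=[56, 36, 63, 51] -> max=63
step 13: append 39 -> window=[36, 63, 51, 39] -> max=63
step 14: append 19 -> window=[63, 51, 39, 19] -> max=63
Recorded maximums: 56 36 36 37 38 56 56 63 63 63 63
Changes between consecutive maximums: 5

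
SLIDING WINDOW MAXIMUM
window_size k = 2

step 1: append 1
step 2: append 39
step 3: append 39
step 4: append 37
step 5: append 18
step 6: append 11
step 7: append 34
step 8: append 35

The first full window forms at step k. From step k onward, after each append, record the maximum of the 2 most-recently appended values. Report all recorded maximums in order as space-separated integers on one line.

Answer: 39 39 39 37 18 34 35

Derivation:
step 1: append 1 -> window=[1] (not full yet)
step 2: append 39 -> window=[1, 39] -> max=39
step 3: append 39 -> window=[39, 39] -> max=39
step 4: append 37 -> window=[39, 37] -> max=39
step 5: append 18 -> window=[37, 18] -> max=37
step 6: append 11 -> window=[18, 11] -> max=18
step 7: append 34 -> window=[11, 34] -> max=34
step 8: append 35 -> window=[34, 35] -> max=35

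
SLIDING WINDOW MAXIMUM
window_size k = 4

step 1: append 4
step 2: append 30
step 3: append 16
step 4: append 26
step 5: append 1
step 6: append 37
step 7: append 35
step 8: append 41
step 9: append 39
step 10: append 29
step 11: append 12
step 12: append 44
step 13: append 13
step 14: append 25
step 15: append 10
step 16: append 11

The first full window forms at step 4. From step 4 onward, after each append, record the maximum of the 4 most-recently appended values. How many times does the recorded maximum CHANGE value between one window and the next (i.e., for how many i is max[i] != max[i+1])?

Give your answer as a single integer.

step 1: append 4 -> window=[4] (not full yet)
step 2: append 30 -> window=[4, 30] (not full yet)
step 3: append 16 -> window=[4, 30, 16] (not full yet)
step 4: append 26 -> window=[4, 30, 16, 26] -> max=30
step 5: append 1 -> window=[30, 16, 26, 1] -> max=30
step 6: append 37 -> window=[16, 26, 1, 37] -> max=37
step 7: append 35 -> window=[26, 1, 37, 35] -> max=37
step 8: append 41 -> window=[1, 37, 35, 41] -> max=41
step 9: append 39 -> window=[37, 35, 41, 39] -> max=41
step 10: append 29 -> window=[35, 41, 39, 29] -> max=41
step 11: append 12 -> window=[41, 39, 29, 12] -> max=41
step 12: append 44 -> window=[39, 29, 12, 44] -> max=44
step 13: append 13 -> window=[29, 12, 44, 13] -> max=44
step 14: append 25 -> window=[12, 44, 13, 25] -> max=44
step 15: append 10 -> window=[44, 13, 25, 10] -> max=44
step 16: append 11 -> window=[13, 25, 10, 11] -> max=25
Recorded maximums: 30 30 37 37 41 41 41 41 44 44 44 44 25
Changes between consecutive maximums: 4

Answer: 4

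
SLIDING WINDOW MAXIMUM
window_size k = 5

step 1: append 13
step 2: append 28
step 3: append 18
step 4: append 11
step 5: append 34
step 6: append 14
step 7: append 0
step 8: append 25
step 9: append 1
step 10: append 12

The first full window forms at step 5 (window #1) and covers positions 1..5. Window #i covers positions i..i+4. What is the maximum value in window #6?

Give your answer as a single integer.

Answer: 25

Derivation:
step 1: append 13 -> window=[13] (not full yet)
step 2: append 28 -> window=[13, 28] (not full yet)
step 3: append 18 -> window=[13, 28, 18] (not full yet)
step 4: append 11 -> window=[13, 28, 18, 11] (not full yet)
step 5: append 34 -> window=[13, 28, 18, 11, 34] -> max=34
step 6: append 14 -> window=[28, 18, 11, 34, 14] -> max=34
step 7: append 0 -> window=[18, 11, 34, 14, 0] -> max=34
step 8: append 25 -> window=[11, 34, 14, 0, 25] -> max=34
step 9: append 1 -> window=[34, 14, 0, 25, 1] -> max=34
step 10: append 12 -> window=[14, 0, 25, 1, 12] -> max=25
Window #6 max = 25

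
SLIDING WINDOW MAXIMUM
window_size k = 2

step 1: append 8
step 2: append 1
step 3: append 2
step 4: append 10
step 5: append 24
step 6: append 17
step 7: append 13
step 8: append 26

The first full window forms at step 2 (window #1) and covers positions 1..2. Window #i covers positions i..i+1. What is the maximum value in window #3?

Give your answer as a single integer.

Answer: 10

Derivation:
step 1: append 8 -> window=[8] (not full yet)
step 2: append 1 -> window=[8, 1] -> max=8
step 3: append 2 -> window=[1, 2] -> max=2
step 4: append 10 -> window=[2, 10] -> max=10
Window #3 max = 10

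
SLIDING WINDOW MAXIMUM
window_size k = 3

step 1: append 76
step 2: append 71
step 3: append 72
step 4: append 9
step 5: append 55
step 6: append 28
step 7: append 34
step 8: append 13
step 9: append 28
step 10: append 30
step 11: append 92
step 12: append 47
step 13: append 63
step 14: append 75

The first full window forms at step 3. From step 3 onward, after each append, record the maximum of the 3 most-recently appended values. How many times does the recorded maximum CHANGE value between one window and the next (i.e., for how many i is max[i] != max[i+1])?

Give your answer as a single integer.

Answer: 6

Derivation:
step 1: append 76 -> window=[76] (not full yet)
step 2: append 71 -> window=[76, 71] (not full yet)
step 3: append 72 -> window=[76, 71, 72] -> max=76
step 4: append 9 -> window=[71, 72, 9] -> max=72
step 5: append 55 -> window=[72, 9, 55] -> max=72
step 6: append 28 -> window=[9, 55, 28] -> max=55
step 7: append 34 -> window=[55, 28, 34] -> max=55
step 8: append 13 -> window=[28, 34, 13] -> max=34
step 9: append 28 -> window=[34, 13, 28] -> max=34
step 10: append 30 -> window=[13, 28, 30] -> max=30
step 11: append 92 -> window=[28, 30, 92] -> max=92
step 12: append 47 -> window=[30, 92, 47] -> max=92
step 13: append 63 -> window=[92, 47, 63] -> max=92
step 14: append 75 -> window=[47, 63, 75] -> max=75
Recorded maximums: 76 72 72 55 55 34 34 30 92 92 92 75
Changes between consecutive maximums: 6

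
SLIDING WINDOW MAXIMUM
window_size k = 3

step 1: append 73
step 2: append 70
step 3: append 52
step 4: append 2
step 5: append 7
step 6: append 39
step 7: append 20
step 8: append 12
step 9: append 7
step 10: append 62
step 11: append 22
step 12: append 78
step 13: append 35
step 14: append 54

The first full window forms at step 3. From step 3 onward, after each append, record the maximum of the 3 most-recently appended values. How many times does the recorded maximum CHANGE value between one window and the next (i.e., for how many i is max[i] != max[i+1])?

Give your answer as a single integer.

Answer: 6

Derivation:
step 1: append 73 -> window=[73] (not full yet)
step 2: append 70 -> window=[73, 70] (not full yet)
step 3: append 52 -> window=[73, 70, 52] -> max=73
step 4: append 2 -> window=[70, 52, 2] -> max=70
step 5: append 7 -> window=[52, 2, 7] -> max=52
step 6: append 39 -> window=[2, 7, 39] -> max=39
step 7: append 20 -> window=[7, 39, 20] -> max=39
step 8: append 12 -> window=[39, 20, 12] -> max=39
step 9: append 7 -> window=[20, 12, 7] -> max=20
step 10: append 62 -> window=[12, 7, 62] -> max=62
step 11: append 22 -> window=[7, 62, 22] -> max=62
step 12: append 78 -> window=[62, 22, 78] -> max=78
step 13: append 35 -> window=[22, 78, 35] -> max=78
step 14: append 54 -> window=[78, 35, 54] -> max=78
Recorded maximums: 73 70 52 39 39 39 20 62 62 78 78 78
Changes between consecutive maximums: 6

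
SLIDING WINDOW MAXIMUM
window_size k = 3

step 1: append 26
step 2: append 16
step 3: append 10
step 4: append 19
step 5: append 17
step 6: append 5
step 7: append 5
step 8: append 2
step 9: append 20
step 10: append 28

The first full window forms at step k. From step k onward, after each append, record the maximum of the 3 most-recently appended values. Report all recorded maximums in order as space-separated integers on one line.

Answer: 26 19 19 19 17 5 20 28

Derivation:
step 1: append 26 -> window=[26] (not full yet)
step 2: append 16 -> window=[26, 16] (not full yet)
step 3: append 10 -> window=[26, 16, 10] -> max=26
step 4: append 19 -> window=[16, 10, 19] -> max=19
step 5: append 17 -> window=[10, 19, 17] -> max=19
step 6: append 5 -> window=[19, 17, 5] -> max=19
step 7: append 5 -> window=[17, 5, 5] -> max=17
step 8: append 2 -> window=[5, 5, 2] -> max=5
step 9: append 20 -> window=[5, 2, 20] -> max=20
step 10: append 28 -> window=[2, 20, 28] -> max=28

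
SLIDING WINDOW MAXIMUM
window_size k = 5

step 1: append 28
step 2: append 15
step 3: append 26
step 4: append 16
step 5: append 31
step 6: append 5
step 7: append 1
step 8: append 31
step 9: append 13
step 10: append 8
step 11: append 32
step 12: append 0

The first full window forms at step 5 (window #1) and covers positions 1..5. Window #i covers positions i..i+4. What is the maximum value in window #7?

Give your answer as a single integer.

Answer: 32

Derivation:
step 1: append 28 -> window=[28] (not full yet)
step 2: append 15 -> window=[28, 15] (not full yet)
step 3: append 26 -> window=[28, 15, 26] (not full yet)
step 4: append 16 -> window=[28, 15, 26, 16] (not full yet)
step 5: append 31 -> window=[28, 15, 26, 16, 31] -> max=31
step 6: append 5 -> window=[15, 26, 16, 31, 5] -> max=31
step 7: append 1 -> window=[26, 16, 31, 5, 1] -> max=31
step 8: append 31 -> window=[16, 31, 5, 1, 31] -> max=31
step 9: append 13 -> window=[31, 5, 1, 31, 13] -> max=31
step 10: append 8 -> window=[5, 1, 31, 13, 8] -> max=31
step 11: append 32 -> window=[1, 31, 13, 8, 32] -> max=32
Window #7 max = 32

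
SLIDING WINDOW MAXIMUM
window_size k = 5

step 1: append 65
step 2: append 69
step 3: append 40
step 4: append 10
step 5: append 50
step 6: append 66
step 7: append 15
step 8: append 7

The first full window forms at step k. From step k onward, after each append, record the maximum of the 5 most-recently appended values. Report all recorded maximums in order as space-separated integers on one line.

Answer: 69 69 66 66

Derivation:
step 1: append 65 -> window=[65] (not full yet)
step 2: append 69 -> window=[65, 69] (not full yet)
step 3: append 40 -> window=[65, 69, 40] (not full yet)
step 4: append 10 -> window=[65, 69, 40, 10] (not full yet)
step 5: append 50 -> window=[65, 69, 40, 10, 50] -> max=69
step 6: append 66 -> window=[69, 40, 10, 50, 66] -> max=69
step 7: append 15 -> window=[40, 10, 50, 66, 15] -> max=66
step 8: append 7 -> window=[10, 50, 66, 15, 7] -> max=66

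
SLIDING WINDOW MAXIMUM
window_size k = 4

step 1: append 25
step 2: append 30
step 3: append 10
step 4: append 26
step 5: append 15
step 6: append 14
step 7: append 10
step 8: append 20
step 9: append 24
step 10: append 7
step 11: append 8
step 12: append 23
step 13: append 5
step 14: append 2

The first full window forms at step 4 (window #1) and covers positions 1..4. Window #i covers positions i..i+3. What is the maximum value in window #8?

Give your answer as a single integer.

Answer: 24

Derivation:
step 1: append 25 -> window=[25] (not full yet)
step 2: append 30 -> window=[25, 30] (not full yet)
step 3: append 10 -> window=[25, 30, 10] (not full yet)
step 4: append 26 -> window=[25, 30, 10, 26] -> max=30
step 5: append 15 -> window=[30, 10, 26, 15] -> max=30
step 6: append 14 -> window=[10, 26, 15, 14] -> max=26
step 7: append 10 -> window=[26, 15, 14, 10] -> max=26
step 8: append 20 -> window=[15, 14, 10, 20] -> max=20
step 9: append 24 -> window=[14, 10, 20, 24] -> max=24
step 10: append 7 -> window=[10, 20, 24, 7] -> max=24
step 11: append 8 -> window=[20, 24, 7, 8] -> max=24
Window #8 max = 24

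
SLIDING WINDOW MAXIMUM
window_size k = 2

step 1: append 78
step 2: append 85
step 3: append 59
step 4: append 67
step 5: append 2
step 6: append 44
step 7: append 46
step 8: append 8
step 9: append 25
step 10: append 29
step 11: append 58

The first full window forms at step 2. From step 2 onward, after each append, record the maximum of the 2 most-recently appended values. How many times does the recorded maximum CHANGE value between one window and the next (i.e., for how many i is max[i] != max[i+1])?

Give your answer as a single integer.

Answer: 6

Derivation:
step 1: append 78 -> window=[78] (not full yet)
step 2: append 85 -> window=[78, 85] -> max=85
step 3: append 59 -> window=[85, 59] -> max=85
step 4: append 67 -> window=[59, 67] -> max=67
step 5: append 2 -> window=[67, 2] -> max=67
step 6: append 44 -> window=[2, 44] -> max=44
step 7: append 46 -> window=[44, 46] -> max=46
step 8: append 8 -> window=[46, 8] -> max=46
step 9: append 25 -> window=[8, 25] -> max=25
step 10: append 29 -> window=[25, 29] -> max=29
step 11: append 58 -> window=[29, 58] -> max=58
Recorded maximums: 85 85 67 67 44 46 46 25 29 58
Changes between consecutive maximums: 6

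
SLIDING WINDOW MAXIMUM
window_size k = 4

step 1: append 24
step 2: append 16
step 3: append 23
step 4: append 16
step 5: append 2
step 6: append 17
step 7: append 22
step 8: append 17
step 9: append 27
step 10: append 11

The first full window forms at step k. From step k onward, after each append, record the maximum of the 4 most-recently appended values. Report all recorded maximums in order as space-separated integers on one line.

Answer: 24 23 23 22 22 27 27

Derivation:
step 1: append 24 -> window=[24] (not full yet)
step 2: append 16 -> window=[24, 16] (not full yet)
step 3: append 23 -> window=[24, 16, 23] (not full yet)
step 4: append 16 -> window=[24, 16, 23, 16] -> max=24
step 5: append 2 -> window=[16, 23, 16, 2] -> max=23
step 6: append 17 -> window=[23, 16, 2, 17] -> max=23
step 7: append 22 -> window=[16, 2, 17, 22] -> max=22
step 8: append 17 -> window=[2, 17, 22, 17] -> max=22
step 9: append 27 -> window=[17, 22, 17, 27] -> max=27
step 10: append 11 -> window=[22, 17, 27, 11] -> max=27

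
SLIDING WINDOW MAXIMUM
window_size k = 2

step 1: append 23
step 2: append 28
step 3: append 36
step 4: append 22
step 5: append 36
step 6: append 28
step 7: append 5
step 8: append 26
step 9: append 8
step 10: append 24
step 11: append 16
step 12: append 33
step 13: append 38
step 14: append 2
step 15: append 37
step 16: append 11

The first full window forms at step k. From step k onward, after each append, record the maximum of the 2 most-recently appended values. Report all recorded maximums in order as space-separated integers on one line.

Answer: 28 36 36 36 36 28 26 26 24 24 33 38 38 37 37

Derivation:
step 1: append 23 -> window=[23] (not full yet)
step 2: append 28 -> window=[23, 28] -> max=28
step 3: append 36 -> window=[28, 36] -> max=36
step 4: append 22 -> window=[36, 22] -> max=36
step 5: append 36 -> window=[22, 36] -> max=36
step 6: append 28 -> window=[36, 28] -> max=36
step 7: append 5 -> window=[28, 5] -> max=28
step 8: append 26 -> window=[5, 26] -> max=26
step 9: append 8 -> window=[26, 8] -> max=26
step 10: append 24 -> window=[8, 24] -> max=24
step 11: append 16 -> window=[24, 16] -> max=24
step 12: append 33 -> window=[16, 33] -> max=33
step 13: append 38 -> window=[33, 38] -> max=38
step 14: append 2 -> window=[38, 2] -> max=38
step 15: append 37 -> window=[2, 37] -> max=37
step 16: append 11 -> window=[37, 11] -> max=37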